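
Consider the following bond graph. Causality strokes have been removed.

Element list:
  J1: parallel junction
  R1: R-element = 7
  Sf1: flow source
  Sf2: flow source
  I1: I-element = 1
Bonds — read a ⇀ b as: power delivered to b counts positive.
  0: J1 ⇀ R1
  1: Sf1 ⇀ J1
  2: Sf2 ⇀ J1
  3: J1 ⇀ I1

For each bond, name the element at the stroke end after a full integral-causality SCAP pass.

bond 1 stroke→Sf1  (source Sf1 imposes f)
bond 2 stroke→Sf2  (source Sf2 imposes f)
bond 3 stroke→I1  (prefer integral on I1)
bond 0 stroke→J1  (only one effort-in slot at J1)

#0 →J1
#1 →Sf1
#2 →Sf2
#3 →I1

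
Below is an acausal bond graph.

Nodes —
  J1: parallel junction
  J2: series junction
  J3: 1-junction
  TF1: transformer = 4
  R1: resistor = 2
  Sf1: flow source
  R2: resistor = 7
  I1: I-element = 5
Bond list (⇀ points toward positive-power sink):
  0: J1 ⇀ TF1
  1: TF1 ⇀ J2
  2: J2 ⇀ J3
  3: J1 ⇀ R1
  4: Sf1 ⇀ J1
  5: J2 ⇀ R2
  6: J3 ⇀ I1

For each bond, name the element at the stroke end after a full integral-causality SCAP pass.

#4 |Sf1  (Sf1 (Sf) sets flow on bond)
#6 |I1  (I1 integral (f out))
#2 |J3  (common-f at J3 fixed by 6)
#1 |J2  (J2: bond 2 brought flow, rest push out)
#5 |J2  (1-jn J2 has f-setter on 2)
#0 |TF1  (TF TF1: opposite of bond 1)
#3 |J1  (J1 needs exactly one e-in)

bond 0 stroke→TF1
bond 1 stroke→J2
bond 2 stroke→J3
bond 3 stroke→J1
bond 4 stroke→Sf1
bond 5 stroke→J2
bond 6 stroke→I1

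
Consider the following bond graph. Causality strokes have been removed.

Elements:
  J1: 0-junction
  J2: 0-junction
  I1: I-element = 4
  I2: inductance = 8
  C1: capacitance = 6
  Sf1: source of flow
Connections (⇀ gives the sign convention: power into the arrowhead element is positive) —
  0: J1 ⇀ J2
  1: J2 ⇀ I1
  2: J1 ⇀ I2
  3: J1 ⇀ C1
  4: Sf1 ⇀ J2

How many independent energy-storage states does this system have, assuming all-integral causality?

bond 4 →Sf1  (Sf1 fixes flow; stroke at Sf1)
bond 1 →I1  (I1 outputs flow p/I1)
bond 0 →J2  (J2: last free bond brings effort in)
bond 2 →I2  (I2 integral (f out))
bond 3 →J1  (closing 0-jn rule on J1)

3  (C1, I1, I2 all integral)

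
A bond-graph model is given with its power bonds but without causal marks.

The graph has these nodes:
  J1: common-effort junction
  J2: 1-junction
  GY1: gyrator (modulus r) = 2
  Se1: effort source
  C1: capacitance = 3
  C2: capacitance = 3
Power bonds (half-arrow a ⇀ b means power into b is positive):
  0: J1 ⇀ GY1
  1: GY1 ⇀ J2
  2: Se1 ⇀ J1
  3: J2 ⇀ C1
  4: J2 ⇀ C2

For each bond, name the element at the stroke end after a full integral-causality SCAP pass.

β2 →J1  (Se1 fixes effort; stroke away)
β0 →GY1  (J1 effort already set via bond 2)
β1 →GY1  (GY1: gyrator matches bond 0)
β3 →J2  (J2 flow already set via bond 1)
β4 →J2  (common-f at J2 fixed by 1)

b0 stroke→GY1
b1 stroke→GY1
b2 stroke→J1
b3 stroke→J2
b4 stroke→J2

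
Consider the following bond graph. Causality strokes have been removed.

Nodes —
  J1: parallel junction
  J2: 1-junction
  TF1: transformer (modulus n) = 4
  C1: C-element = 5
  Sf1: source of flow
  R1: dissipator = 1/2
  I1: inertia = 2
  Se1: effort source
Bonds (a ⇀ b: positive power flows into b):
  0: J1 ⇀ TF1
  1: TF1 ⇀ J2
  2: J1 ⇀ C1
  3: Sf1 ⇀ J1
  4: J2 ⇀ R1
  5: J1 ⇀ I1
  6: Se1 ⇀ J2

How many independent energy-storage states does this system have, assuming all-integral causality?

2  (C1, I1 all integral)

#3 stroke→Sf1  (Sf1 fixes flow; stroke at Sf1)
#6 stroke→J2  (Se1: effort source, stroke at far end)
#2 stroke→J1  (prefer integral on C1)
#0 stroke→TF1  (J1 effort already set via bond 2)
#5 stroke→I1  (common-e at J1 fixed by 2)
#1 stroke→J2  (TF TF1: opposite of bond 0)
#4 stroke→R1  (J2 needs exactly one f-in)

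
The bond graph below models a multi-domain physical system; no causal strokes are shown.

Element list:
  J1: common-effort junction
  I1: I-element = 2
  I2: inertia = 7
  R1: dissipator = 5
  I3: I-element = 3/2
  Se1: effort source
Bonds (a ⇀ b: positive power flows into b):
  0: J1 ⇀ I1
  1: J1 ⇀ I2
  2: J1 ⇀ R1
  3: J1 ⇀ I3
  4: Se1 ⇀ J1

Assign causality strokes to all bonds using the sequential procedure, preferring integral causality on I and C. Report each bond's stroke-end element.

bond 4 stroke at J1  (Se1 fixes effort; stroke away)
bond 0 stroke at I1  (0-jn J1 has e-setter on 4)
bond 1 stroke at I2  (common-e at J1 fixed by 4)
bond 2 stroke at R1  (J1 effort already set via bond 4)
bond 3 stroke at I3  (common-e at J1 fixed by 4)

#0 stroke→I1
#1 stroke→I2
#2 stroke→R1
#3 stroke→I3
#4 stroke→J1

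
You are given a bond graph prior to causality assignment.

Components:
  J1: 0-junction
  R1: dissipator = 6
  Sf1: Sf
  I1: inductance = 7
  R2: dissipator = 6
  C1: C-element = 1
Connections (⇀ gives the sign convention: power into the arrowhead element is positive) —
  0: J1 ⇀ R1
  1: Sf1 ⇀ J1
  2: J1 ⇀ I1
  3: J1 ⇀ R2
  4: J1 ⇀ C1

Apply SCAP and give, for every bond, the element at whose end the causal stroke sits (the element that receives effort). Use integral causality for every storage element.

bond 0 stroke at R1
bond 1 stroke at Sf1
bond 2 stroke at I1
bond 3 stroke at R2
bond 4 stroke at J1

bond 1 stroke→Sf1  (source Sf1 imposes f)
bond 2 stroke→I1  (prefer integral on I1)
bond 4 stroke→J1  (prefer integral on C1)
bond 0 stroke→R1  (0-jn J1 has e-setter on 4)
bond 3 stroke→R2  (0-jn J1 has e-setter on 4)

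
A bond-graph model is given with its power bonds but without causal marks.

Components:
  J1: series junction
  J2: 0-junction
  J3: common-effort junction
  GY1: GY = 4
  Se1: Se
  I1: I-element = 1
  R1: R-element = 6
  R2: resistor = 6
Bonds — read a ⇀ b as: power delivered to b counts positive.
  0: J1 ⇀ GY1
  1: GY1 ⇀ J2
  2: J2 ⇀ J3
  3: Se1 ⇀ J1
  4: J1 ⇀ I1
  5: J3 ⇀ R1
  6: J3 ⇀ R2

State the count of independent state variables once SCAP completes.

1  (I1 all integral)

β3 stroke at J1  (Se1 (Se) sets effort on bond)
β4 stroke at I1  (I1 outputs flow p/I1)
β0 stroke at J1  (common-f at J1 fixed by 4)
β1 stroke at J2  (GY1: gyrator matches bond 0)
β2 stroke at J3  (J2 effort already set via bond 1)
β5 stroke at R1  (common-e at J3 fixed by 2)
β6 stroke at R2  (J3: bond 2 brought effort, rest push out)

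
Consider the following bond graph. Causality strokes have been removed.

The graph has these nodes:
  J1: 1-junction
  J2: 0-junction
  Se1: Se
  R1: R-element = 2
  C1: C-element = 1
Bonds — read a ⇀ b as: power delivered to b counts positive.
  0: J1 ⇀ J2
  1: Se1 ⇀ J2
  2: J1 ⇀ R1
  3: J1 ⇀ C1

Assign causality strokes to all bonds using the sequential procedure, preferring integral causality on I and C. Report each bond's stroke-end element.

#0 stroke at J1
#1 stroke at J2
#2 stroke at R1
#3 stroke at J1

bond 1 →J2  (Se1 fixes effort; stroke away)
bond 0 →J1  (common-e at J2 fixed by 1)
bond 3 →J1  (C1: C, integral causality)
bond 2 →R1  (J1 needs exactly one f-in)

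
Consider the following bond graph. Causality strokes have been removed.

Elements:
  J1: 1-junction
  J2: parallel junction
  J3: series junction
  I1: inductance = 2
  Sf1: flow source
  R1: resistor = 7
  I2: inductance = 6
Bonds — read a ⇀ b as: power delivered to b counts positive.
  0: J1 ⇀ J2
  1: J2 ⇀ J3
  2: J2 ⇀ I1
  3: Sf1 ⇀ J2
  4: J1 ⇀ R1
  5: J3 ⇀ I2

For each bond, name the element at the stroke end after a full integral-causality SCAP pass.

bond 0 stroke at J2
bond 1 stroke at J3
bond 2 stroke at I1
bond 3 stroke at Sf1
bond 4 stroke at J1
bond 5 stroke at I2

β3 stroke→Sf1  (Sf1 fixes flow; stroke at Sf1)
β2 stroke→I1  (I1 integral (f out))
β5 stroke→I2  (I2 outputs flow p/I2)
β1 stroke→J3  (J3: bond 5 brought flow, rest push out)
β0 stroke→J2  (J2 needs exactly one e-in)
β4 stroke→J1  (common-f at J1 fixed by 0)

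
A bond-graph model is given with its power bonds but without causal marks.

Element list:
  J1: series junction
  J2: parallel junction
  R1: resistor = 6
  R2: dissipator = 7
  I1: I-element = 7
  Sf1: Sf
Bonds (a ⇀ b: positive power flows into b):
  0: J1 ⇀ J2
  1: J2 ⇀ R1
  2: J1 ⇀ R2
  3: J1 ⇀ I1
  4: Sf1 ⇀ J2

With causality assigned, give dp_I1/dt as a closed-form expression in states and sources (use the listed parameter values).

bond 4 stroke at Sf1  (Sf1 (Sf) sets flow on bond)
bond 3 stroke at I1  (I1: I, integral causality)
bond 0 stroke at J1  (common-f at J1 fixed by 3)
bond 2 stroke at J1  (common-f at J1 fixed by 3)
bond 1 stroke at J2  (only one effort-in slot at J2)

dp_I1/dt = -6*F_Sf1 - 13*p_I1/7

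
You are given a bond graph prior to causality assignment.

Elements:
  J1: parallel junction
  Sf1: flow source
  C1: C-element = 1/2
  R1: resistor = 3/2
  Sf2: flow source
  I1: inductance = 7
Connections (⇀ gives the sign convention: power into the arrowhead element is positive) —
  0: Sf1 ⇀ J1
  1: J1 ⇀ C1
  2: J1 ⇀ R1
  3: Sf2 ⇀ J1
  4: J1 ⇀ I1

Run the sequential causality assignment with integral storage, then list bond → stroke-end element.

#0 |Sf1
#1 |J1
#2 |R1
#3 |Sf2
#4 |I1

bond 0 stroke at Sf1  (Sf1 (Sf) sets flow on bond)
bond 3 stroke at Sf2  (Sf2 (Sf) sets flow on bond)
bond 1 stroke at J1  (C1 outputs effort q/C1)
bond 2 stroke at R1  (common-e at J1 fixed by 1)
bond 4 stroke at I1  (0-jn J1 has e-setter on 1)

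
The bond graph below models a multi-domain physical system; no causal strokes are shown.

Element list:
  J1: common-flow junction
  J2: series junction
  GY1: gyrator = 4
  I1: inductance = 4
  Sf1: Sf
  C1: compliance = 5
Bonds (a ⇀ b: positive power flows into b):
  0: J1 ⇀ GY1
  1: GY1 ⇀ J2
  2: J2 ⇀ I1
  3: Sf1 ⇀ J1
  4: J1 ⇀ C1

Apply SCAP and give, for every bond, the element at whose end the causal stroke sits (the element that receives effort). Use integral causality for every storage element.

β3 stroke→Sf1  (Sf1 (Sf) sets flow on bond)
β0 stroke→J1  (J1 flow already set via bond 3)
β4 stroke→J1  (J1: bond 3 brought flow, rest push out)
β1 stroke→J2  (GY1 both-in/both-out from 0)
β2 stroke→I1  (J2: last free bond brings flow in)

bond 0 stroke at J1
bond 1 stroke at J2
bond 2 stroke at I1
bond 3 stroke at Sf1
bond 4 stroke at J1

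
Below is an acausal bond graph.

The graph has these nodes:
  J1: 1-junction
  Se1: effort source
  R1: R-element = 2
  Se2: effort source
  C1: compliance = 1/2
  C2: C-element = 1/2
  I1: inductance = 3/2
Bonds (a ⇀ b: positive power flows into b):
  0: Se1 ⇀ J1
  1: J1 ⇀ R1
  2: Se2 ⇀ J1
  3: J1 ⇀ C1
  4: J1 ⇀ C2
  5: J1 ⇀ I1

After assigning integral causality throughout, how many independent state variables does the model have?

3  (C1, C2, I1 all integral)

#0 →J1  (Se1 fixes effort; stroke away)
#2 →J1  (Se2 fixes effort; stroke away)
#3 →J1  (C1 integral (e out))
#4 →J1  (prefer integral on C2)
#5 →I1  (prefer integral on I1)
#1 →J1  (J1: bond 5 brought flow, rest push out)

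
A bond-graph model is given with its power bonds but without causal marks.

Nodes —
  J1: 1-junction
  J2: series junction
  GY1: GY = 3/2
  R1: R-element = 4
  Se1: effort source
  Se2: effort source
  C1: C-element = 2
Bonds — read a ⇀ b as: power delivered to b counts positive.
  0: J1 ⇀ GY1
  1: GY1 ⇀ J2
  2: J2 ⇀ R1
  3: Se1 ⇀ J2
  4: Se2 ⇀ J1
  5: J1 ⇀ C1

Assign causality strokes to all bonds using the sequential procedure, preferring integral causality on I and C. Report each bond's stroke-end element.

β3 →J2  (Se1 (Se) sets effort on bond)
β4 →J1  (Se2: effort source, stroke at far end)
β5 →J1  (C1: C, integral causality)
β0 →GY1  (closing 1-jn rule on J1)
β1 →GY1  (GY GY1: same side as bond 0)
β2 →J2  (J2: bond 1 brought flow, rest push out)

b0 stroke at GY1
b1 stroke at GY1
b2 stroke at J2
b3 stroke at J2
b4 stroke at J1
b5 stroke at J1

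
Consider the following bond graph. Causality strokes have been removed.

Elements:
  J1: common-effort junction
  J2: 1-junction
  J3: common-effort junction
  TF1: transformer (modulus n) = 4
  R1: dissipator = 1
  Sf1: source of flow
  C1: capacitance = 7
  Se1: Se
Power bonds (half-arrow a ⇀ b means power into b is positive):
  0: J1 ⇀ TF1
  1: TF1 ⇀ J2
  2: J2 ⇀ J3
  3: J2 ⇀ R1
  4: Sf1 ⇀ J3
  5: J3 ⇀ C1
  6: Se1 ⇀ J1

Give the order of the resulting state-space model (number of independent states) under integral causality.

b4 stroke→Sf1  (source Sf1 imposes f)
b6 stroke→J1  (Se1 (Se) sets effort on bond)
b0 stroke→TF1  (J1: bond 6 brought effort, rest push out)
b1 stroke→J2  (TF1: transformer flips bond 0)
b5 stroke→J3  (C1 integral (e out))
b2 stroke→J2  (J3: bond 5 brought effort, rest push out)
b3 stroke→R1  (J2 needs exactly one f-in)

1  (C1 all integral)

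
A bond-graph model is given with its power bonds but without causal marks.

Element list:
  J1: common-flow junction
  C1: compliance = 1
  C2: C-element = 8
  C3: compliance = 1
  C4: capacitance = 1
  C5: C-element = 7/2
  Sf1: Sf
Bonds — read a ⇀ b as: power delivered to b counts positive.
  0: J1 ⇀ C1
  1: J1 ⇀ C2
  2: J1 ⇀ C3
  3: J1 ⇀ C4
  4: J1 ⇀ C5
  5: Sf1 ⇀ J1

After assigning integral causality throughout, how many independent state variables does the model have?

5  (C1, C2, C3, C4, C5 all integral)

bond 5 |Sf1  (Sf1: flow source, stroke at near end)
bond 0 |J1  (common-f at J1 fixed by 5)
bond 1 |J1  (1-jn J1 has f-setter on 5)
bond 2 |J1  (common-f at J1 fixed by 5)
bond 3 |J1  (common-f at J1 fixed by 5)
bond 4 |J1  (common-f at J1 fixed by 5)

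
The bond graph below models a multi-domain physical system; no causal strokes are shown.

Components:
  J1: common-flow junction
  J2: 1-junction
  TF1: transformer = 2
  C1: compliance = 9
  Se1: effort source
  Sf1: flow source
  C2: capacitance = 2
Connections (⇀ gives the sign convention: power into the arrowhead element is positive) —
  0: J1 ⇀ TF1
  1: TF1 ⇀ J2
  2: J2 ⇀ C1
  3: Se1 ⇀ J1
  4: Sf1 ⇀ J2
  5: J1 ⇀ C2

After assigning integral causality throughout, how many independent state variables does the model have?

2  (C1, C2 all integral)

#3 →J1  (source Se1 imposes e)
#4 →Sf1  (Sf1 (Sf) sets flow on bond)
#1 →J2  (J2 flow already set via bond 4)
#2 →J2  (J2 flow already set via bond 4)
#0 →TF1  (through TF1, causality passes straight; one stroke at TF1)
#5 →J1  (1-jn J1 has f-setter on 0)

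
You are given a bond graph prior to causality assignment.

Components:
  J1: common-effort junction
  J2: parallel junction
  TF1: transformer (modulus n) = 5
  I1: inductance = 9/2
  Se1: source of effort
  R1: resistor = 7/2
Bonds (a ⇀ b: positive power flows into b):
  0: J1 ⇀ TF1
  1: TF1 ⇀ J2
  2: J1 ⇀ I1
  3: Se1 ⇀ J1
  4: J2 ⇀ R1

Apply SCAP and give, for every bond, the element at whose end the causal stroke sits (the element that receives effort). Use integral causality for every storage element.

b3 stroke at J1  (Se1 fixes effort; stroke away)
b0 stroke at TF1  (0-jn J1 has e-setter on 3)
b2 stroke at I1  (common-e at J1 fixed by 3)
b1 stroke at J2  (TF1 one-in-one-out from 0)
b4 stroke at R1  (common-e at J2 fixed by 1)

b0 →TF1
b1 →J2
b2 →I1
b3 →J1
b4 →R1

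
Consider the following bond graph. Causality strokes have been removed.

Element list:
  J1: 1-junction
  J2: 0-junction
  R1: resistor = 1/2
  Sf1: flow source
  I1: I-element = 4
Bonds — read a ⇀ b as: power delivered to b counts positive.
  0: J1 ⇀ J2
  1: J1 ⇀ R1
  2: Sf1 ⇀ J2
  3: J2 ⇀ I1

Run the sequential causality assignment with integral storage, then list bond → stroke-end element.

β2 stroke→Sf1  (source Sf1 imposes f)
β3 stroke→I1  (prefer integral on I1)
β0 stroke→J2  (J2: last free bond brings effort in)
β1 stroke→J1  (J1 flow already set via bond 0)

bond 0 →J2
bond 1 →J1
bond 2 →Sf1
bond 3 →I1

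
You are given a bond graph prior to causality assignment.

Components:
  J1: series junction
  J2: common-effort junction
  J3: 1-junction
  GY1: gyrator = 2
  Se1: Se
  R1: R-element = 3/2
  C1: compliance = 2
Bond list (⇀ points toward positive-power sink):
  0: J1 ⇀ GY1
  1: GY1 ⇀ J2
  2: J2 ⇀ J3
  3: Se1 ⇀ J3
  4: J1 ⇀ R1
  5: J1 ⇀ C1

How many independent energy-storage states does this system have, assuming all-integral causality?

#3 stroke at J3  (source Se1 imposes e)
#2 stroke at J2  (J3 needs exactly one f-in)
#1 stroke at GY1  (0-jn J2 has e-setter on 2)
#0 stroke at GY1  (through GY1, causality inverts; strokes same side of GY1)
#4 stroke at J1  (J1: bond 0 brought flow, rest push out)
#5 stroke at J1  (1-jn J1 has f-setter on 0)

1  (C1 all integral)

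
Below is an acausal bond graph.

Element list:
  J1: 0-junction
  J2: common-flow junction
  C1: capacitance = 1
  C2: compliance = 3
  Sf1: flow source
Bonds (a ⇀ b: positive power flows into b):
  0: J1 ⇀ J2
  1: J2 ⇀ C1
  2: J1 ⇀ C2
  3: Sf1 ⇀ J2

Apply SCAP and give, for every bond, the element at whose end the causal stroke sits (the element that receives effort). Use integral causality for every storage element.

#3 →Sf1  (Sf1 (Sf) sets flow on bond)
#0 →J2  (1-jn J2 has f-setter on 3)
#1 →J2  (J2: bond 3 brought flow, rest push out)
#2 →J1  (closing 0-jn rule on J1)

bond 0 stroke at J2
bond 1 stroke at J2
bond 2 stroke at J1
bond 3 stroke at Sf1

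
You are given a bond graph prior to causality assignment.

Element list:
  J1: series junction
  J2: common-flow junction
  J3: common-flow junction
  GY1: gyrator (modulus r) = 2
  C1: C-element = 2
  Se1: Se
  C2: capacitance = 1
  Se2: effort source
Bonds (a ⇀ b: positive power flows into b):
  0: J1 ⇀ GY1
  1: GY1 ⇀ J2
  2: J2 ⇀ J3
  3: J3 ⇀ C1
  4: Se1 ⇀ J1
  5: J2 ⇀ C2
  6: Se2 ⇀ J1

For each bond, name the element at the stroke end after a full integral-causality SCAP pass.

#0 |GY1
#1 |GY1
#2 |J2
#3 |J3
#4 |J1
#5 |J2
#6 |J1

b4 stroke→J1  (Se1 (Se) sets effort on bond)
b6 stroke→J1  (Se2 (Se) sets effort on bond)
b0 stroke→GY1  (closing 1-jn rule on J1)
b1 stroke→GY1  (through GY1, causality inverts; strokes same side of GY1)
b2 stroke→J2  (J2: bond 1 brought flow, rest push out)
b5 stroke→J2  (1-jn J2 has f-setter on 1)
b3 stroke→J3  (common-f at J3 fixed by 2)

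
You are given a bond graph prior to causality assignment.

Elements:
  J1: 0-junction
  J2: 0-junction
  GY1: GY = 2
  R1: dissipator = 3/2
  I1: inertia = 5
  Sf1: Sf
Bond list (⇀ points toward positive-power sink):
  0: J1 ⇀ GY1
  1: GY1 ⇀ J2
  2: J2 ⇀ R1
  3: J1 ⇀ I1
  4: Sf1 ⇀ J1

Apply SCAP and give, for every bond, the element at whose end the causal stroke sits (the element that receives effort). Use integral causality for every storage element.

#0 |J1
#1 |J2
#2 |R1
#3 |I1
#4 |Sf1

bond 4 →Sf1  (source Sf1 imposes f)
bond 3 →I1  (I1 outputs flow p/I1)
bond 0 →J1  (J1 needs exactly one e-in)
bond 1 →J2  (GY1 both-in/both-out from 0)
bond 2 →R1  (J2 effort already set via bond 1)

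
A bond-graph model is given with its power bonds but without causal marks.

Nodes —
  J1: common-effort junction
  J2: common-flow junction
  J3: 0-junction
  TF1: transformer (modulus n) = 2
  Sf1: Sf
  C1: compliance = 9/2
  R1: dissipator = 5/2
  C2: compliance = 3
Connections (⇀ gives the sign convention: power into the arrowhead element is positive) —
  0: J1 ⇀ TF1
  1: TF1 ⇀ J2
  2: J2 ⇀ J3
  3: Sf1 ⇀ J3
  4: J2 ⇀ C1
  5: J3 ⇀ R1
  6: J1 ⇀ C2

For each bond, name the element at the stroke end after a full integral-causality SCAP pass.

b3 stroke→Sf1  (source Sf1 imposes f)
b4 stroke→J2  (C1: C, integral causality)
b6 stroke→J1  (C2 outputs effort q/C2)
b0 stroke→TF1  (common-e at J1 fixed by 6)
b1 stroke→J2  (TF TF1: opposite of bond 0)
b2 stroke→J3  (closing 1-jn rule on J2)
b5 stroke→R1  (J3 effort already set via bond 2)

β0 stroke→TF1
β1 stroke→J2
β2 stroke→J3
β3 stroke→Sf1
β4 stroke→J2
β5 stroke→R1
β6 stroke→J1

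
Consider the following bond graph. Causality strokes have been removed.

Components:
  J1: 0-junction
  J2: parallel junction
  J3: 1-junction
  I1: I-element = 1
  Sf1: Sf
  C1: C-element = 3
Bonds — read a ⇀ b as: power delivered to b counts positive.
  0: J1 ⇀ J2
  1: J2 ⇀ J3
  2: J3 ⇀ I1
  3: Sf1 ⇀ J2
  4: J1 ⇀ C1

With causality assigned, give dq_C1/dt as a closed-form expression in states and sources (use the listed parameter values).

#3 →Sf1  (Sf1 (Sf) sets flow on bond)
#2 →I1  (I1 outputs flow p/I1)
#1 →J3  (J3: bond 2 brought flow, rest push out)
#0 →J2  (only one effort-in slot at J2)
#4 →J1  (J1: last free bond brings effort in)

dq_C1/dt = F_Sf1 - p_I1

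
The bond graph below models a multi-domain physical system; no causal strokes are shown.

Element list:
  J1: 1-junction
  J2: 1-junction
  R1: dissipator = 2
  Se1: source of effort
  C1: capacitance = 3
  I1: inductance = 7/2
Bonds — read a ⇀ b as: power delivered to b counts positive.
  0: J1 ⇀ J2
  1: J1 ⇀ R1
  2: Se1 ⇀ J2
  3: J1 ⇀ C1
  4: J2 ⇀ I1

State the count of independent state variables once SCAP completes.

2  (C1, I1 all integral)

#2 |J2  (Se1: effort source, stroke at far end)
#3 |J1  (C1 outputs effort q/C1)
#4 |I1  (I1 integral (f out))
#0 |J2  (1-jn J2 has f-setter on 4)
#1 |J1  (J1 flow already set via bond 0)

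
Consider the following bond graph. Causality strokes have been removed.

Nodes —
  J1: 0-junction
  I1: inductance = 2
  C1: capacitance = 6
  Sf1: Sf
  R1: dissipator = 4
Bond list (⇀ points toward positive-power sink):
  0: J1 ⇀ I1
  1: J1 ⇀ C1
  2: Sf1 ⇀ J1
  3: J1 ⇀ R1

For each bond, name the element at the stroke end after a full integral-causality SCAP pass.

b2 stroke at Sf1  (Sf1 (Sf) sets flow on bond)
b0 stroke at I1  (I1 integral (f out))
b1 stroke at J1  (C1 integral (e out))
b3 stroke at R1  (J1 effort already set via bond 1)

bond 0 →I1
bond 1 →J1
bond 2 →Sf1
bond 3 →R1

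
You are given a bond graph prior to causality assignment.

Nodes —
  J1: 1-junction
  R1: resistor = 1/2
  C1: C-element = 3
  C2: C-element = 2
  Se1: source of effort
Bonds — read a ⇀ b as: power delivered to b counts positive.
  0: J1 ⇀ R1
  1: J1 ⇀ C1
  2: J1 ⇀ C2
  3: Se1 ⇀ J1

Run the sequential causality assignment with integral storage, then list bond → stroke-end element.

b0 stroke at R1
b1 stroke at J1
b2 stroke at J1
b3 stroke at J1

bond 3 →J1  (source Se1 imposes e)
bond 1 →J1  (C1: C, integral causality)
bond 2 →J1  (C2 integral (e out))
bond 0 →R1  (closing 1-jn rule on J1)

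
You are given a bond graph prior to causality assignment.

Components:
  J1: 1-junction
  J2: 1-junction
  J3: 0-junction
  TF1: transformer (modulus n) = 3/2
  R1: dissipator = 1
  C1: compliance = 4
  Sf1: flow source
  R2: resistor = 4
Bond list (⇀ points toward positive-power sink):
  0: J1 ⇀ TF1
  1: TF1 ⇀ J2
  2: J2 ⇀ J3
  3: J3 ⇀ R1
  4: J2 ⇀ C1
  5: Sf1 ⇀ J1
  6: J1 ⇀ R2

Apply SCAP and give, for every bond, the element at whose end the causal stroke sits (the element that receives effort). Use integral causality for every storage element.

bond 0 stroke→J1
bond 1 stroke→TF1
bond 2 stroke→J2
bond 3 stroke→J3
bond 4 stroke→J2
bond 5 stroke→Sf1
bond 6 stroke→J1

#5 →Sf1  (Sf1: flow source, stroke at near end)
#0 →J1  (J1: bond 5 brought flow, rest push out)
#6 →J1  (1-jn J1 has f-setter on 5)
#1 →TF1  (TF1: transformer flips bond 0)
#2 →J2  (1-jn J2 has f-setter on 1)
#4 →J2  (J2: bond 1 brought flow, rest push out)
#3 →J3  (closing 0-jn rule on J3)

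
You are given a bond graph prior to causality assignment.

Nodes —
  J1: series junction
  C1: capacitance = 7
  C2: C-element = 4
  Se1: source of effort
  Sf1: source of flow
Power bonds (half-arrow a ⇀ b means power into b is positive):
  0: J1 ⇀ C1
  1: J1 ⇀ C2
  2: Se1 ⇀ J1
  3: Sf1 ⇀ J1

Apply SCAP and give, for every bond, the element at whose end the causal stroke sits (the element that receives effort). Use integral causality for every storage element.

b2 stroke→J1  (Se1 fixes effort; stroke away)
b3 stroke→Sf1  (Sf1: flow source, stroke at near end)
b0 stroke→J1  (1-jn J1 has f-setter on 3)
b1 stroke→J1  (common-f at J1 fixed by 3)

bond 0 |J1
bond 1 |J1
bond 2 |J1
bond 3 |Sf1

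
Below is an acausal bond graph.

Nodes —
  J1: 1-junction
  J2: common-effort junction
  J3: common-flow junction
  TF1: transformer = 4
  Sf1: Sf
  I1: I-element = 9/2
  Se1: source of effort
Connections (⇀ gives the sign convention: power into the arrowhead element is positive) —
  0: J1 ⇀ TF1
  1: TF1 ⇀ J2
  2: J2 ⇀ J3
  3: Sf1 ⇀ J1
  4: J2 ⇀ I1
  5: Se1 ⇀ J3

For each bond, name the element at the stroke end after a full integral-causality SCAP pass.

β0 →J1
β1 →TF1
β2 →J2
β3 →Sf1
β4 →I1
β5 →J3

b3 stroke→Sf1  (Sf1 (Sf) sets flow on bond)
b5 stroke→J3  (Se1 fixes effort; stroke away)
b0 stroke→J1  (common-f at J1 fixed by 3)
b2 stroke→J2  (J3 needs exactly one f-in)
b1 stroke→TF1  (through TF1, causality passes straight; one stroke at TF1)
b4 stroke→I1  (0-jn J2 has e-setter on 2)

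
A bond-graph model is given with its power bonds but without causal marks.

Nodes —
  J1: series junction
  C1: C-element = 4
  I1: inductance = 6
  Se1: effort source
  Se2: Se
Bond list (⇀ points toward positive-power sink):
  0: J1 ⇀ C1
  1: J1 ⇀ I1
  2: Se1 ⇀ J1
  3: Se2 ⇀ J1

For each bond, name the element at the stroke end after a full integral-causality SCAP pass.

#2 →J1  (Se1 fixes effort; stroke away)
#3 →J1  (source Se2 imposes e)
#0 →J1  (prefer integral on C1)
#1 →I1  (only one flow-in slot at J1)

#0 stroke at J1
#1 stroke at I1
#2 stroke at J1
#3 stroke at J1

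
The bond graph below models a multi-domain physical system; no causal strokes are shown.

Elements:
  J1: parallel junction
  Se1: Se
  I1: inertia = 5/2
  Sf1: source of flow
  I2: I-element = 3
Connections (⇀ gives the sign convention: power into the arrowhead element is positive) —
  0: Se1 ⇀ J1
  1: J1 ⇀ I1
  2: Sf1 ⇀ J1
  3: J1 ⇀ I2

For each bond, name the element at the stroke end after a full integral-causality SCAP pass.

β0 stroke at J1  (Se1: effort source, stroke at far end)
β2 stroke at Sf1  (Sf1: flow source, stroke at near end)
β1 stroke at I1  (J1: bond 0 brought effort, rest push out)
β3 stroke at I2  (J1 effort already set via bond 0)

#0 stroke→J1
#1 stroke→I1
#2 stroke→Sf1
#3 stroke→I2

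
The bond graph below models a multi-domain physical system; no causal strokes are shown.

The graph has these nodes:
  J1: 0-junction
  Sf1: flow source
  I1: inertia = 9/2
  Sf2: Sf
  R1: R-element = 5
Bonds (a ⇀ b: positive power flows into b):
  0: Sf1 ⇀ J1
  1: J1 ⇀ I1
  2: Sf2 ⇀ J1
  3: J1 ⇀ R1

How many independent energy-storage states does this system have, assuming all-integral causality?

b0 stroke→Sf1  (Sf1 (Sf) sets flow on bond)
b2 stroke→Sf2  (Sf2 (Sf) sets flow on bond)
b1 stroke→I1  (prefer integral on I1)
b3 stroke→J1  (J1 needs exactly one e-in)

1  (I1 all integral)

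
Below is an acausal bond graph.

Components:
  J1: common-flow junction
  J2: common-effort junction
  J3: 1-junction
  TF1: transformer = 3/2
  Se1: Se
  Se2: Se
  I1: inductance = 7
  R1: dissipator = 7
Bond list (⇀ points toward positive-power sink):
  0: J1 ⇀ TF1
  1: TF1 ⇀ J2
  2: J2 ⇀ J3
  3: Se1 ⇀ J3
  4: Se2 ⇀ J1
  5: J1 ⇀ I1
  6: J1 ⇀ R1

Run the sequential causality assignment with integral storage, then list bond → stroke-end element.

b3 →J3  (source Se1 imposes e)
b4 →J1  (source Se2 imposes e)
b2 →J2  (closing 1-jn rule on J3)
b1 →TF1  (0-jn J2 has e-setter on 2)
b0 →J1  (through TF1, causality passes straight; one stroke at TF1)
b5 →I1  (I1: I, integral causality)
b6 →J1  (1-jn J1 has f-setter on 5)

b0 |J1
b1 |TF1
b2 |J2
b3 |J3
b4 |J1
b5 |I1
b6 |J1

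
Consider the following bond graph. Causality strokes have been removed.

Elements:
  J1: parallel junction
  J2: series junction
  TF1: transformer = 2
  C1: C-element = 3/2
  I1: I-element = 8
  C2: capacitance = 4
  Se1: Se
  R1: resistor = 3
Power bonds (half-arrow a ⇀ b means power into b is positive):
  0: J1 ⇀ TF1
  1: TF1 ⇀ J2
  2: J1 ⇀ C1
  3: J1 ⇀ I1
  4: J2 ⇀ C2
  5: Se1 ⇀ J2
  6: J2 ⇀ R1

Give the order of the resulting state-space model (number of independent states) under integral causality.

b5 |J2  (Se1: effort source, stroke at far end)
b2 |J1  (C1 integral (e out))
b0 |TF1  (J1: bond 2 brought effort, rest push out)
b3 |I1  (J1: bond 2 brought effort, rest push out)
b1 |J2  (TF1: transformer flips bond 0)
b4 |J2  (C2: C, integral causality)
b6 |R1  (J2: last free bond brings flow in)

3  (C1, C2, I1 all integral)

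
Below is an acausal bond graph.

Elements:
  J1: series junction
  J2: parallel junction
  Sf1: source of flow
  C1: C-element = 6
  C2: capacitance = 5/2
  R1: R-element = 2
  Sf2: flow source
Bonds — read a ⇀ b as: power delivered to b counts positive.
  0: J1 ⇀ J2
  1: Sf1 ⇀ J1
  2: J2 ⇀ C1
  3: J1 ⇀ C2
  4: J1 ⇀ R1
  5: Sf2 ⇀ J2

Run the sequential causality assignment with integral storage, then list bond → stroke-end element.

b1 stroke→Sf1  (Sf1 fixes flow; stroke at Sf1)
b5 stroke→Sf2  (Sf2: flow source, stroke at near end)
b0 stroke→J1  (common-f at J1 fixed by 1)
b3 stroke→J1  (J1 flow already set via bond 1)
b4 stroke→J1  (J1: bond 1 brought flow, rest push out)
b2 stroke→J2  (closing 0-jn rule on J2)

bond 0 stroke at J1
bond 1 stroke at Sf1
bond 2 stroke at J2
bond 3 stroke at J1
bond 4 stroke at J1
bond 5 stroke at Sf2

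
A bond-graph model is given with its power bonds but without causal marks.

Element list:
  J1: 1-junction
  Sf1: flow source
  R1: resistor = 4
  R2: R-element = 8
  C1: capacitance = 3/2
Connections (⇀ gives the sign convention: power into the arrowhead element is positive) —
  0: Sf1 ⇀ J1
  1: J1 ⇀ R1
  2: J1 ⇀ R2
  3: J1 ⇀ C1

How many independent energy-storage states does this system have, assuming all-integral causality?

bond 0 stroke→Sf1  (source Sf1 imposes f)
bond 1 stroke→J1  (J1 flow already set via bond 0)
bond 2 stroke→J1  (1-jn J1 has f-setter on 0)
bond 3 stroke→J1  (common-f at J1 fixed by 0)

1  (C1 all integral)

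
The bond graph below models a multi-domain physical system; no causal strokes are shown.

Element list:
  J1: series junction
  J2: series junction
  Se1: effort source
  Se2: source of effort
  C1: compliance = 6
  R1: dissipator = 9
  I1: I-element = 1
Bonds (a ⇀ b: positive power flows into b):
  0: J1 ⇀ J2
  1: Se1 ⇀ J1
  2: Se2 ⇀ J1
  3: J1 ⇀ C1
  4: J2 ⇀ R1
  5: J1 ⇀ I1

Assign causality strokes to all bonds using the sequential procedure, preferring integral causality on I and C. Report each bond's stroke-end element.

#0 stroke at J1
#1 stroke at J1
#2 stroke at J1
#3 stroke at J1
#4 stroke at J2
#5 stroke at I1

bond 1 →J1  (Se1 (Se) sets effort on bond)
bond 2 →J1  (Se2 (Se) sets effort on bond)
bond 3 →J1  (C1 outputs effort q/C1)
bond 5 →I1  (prefer integral on I1)
bond 0 →J1  (1-jn J1 has f-setter on 5)
bond 4 →J2  (J2: bond 0 brought flow, rest push out)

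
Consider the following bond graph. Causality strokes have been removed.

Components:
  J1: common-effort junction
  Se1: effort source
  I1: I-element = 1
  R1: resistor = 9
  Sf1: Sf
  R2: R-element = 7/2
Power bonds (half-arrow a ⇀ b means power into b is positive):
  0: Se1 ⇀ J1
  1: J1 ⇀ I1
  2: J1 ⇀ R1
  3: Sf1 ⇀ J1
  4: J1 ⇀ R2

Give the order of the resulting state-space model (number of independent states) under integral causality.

bond 0 →J1  (Se1: effort source, stroke at far end)
bond 3 →Sf1  (Sf1: flow source, stroke at near end)
bond 1 →I1  (common-e at J1 fixed by 0)
bond 2 →R1  (0-jn J1 has e-setter on 0)
bond 4 →R2  (J1 effort already set via bond 0)

1  (I1 all integral)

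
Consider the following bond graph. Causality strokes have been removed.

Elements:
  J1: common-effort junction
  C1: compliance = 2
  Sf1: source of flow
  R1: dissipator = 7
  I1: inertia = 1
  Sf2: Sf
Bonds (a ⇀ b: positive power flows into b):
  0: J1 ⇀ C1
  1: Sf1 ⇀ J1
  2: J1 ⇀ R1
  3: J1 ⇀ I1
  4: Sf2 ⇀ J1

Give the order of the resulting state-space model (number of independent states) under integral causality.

2  (C1, I1 all integral)

#1 →Sf1  (source Sf1 imposes f)
#4 →Sf2  (Sf2: flow source, stroke at near end)
#0 →J1  (prefer integral on C1)
#2 →R1  (common-e at J1 fixed by 0)
#3 →I1  (0-jn J1 has e-setter on 0)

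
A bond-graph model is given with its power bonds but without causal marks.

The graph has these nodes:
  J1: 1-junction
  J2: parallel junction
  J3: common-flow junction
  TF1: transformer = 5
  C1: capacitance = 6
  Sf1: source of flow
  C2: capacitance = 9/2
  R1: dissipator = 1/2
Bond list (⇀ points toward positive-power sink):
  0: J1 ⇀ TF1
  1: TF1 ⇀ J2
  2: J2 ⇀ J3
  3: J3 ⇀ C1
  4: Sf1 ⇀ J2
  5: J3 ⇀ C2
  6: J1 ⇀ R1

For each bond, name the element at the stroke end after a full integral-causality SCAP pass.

bond 0 →J1
bond 1 →TF1
bond 2 →J2
bond 3 →J3
bond 4 →Sf1
bond 5 →J3
bond 6 →R1

bond 4 →Sf1  (Sf1: flow source, stroke at near end)
bond 3 →J3  (C1 outputs effort q/C1)
bond 5 →J3  (prefer integral on C2)
bond 2 →J2  (J3 needs exactly one f-in)
bond 1 →TF1  (common-e at J2 fixed by 2)
bond 0 →J1  (TF1: transformer flips bond 1)
bond 6 →R1  (J1 needs exactly one f-in)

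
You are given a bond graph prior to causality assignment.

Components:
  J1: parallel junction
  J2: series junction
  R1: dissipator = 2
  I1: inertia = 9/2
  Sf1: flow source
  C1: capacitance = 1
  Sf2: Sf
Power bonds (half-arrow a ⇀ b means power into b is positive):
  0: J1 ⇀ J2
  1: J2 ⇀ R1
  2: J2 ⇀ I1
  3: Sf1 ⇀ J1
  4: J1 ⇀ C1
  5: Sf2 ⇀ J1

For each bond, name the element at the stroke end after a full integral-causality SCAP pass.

b0 →J2
b1 →J2
b2 →I1
b3 →Sf1
b4 →J1
b5 →Sf2

#3 stroke→Sf1  (Sf1 (Sf) sets flow on bond)
#5 stroke→Sf2  (Sf2: flow source, stroke at near end)
#2 stroke→I1  (I1 integral (f out))
#0 stroke→J2  (J2: bond 2 brought flow, rest push out)
#1 stroke→J2  (J2: bond 2 brought flow, rest push out)
#4 stroke→J1  (closing 0-jn rule on J1)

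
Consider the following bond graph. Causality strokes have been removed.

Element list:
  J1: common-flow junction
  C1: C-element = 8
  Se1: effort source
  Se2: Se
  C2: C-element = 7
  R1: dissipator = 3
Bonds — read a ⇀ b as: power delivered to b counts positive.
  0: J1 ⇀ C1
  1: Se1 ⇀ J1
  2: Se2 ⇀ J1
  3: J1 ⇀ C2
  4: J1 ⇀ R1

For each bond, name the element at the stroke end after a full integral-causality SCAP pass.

β0 →J1
β1 →J1
β2 →J1
β3 →J1
β4 →R1

bond 1 stroke→J1  (source Se1 imposes e)
bond 2 stroke→J1  (Se2 (Se) sets effort on bond)
bond 0 stroke→J1  (C1 outputs effort q/C1)
bond 3 stroke→J1  (C2: C, integral causality)
bond 4 stroke→R1  (only one flow-in slot at J1)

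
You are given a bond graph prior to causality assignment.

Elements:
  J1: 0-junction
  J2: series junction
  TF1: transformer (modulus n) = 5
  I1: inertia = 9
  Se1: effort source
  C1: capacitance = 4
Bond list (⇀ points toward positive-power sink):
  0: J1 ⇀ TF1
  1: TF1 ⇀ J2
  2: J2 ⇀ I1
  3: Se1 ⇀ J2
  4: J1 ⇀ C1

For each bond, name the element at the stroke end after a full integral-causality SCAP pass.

β0 stroke at TF1
β1 stroke at J2
β2 stroke at I1
β3 stroke at J2
β4 stroke at J1

#3 →J2  (Se1 (Se) sets effort on bond)
#2 →I1  (prefer integral on I1)
#1 →J2  (1-jn J2 has f-setter on 2)
#0 →TF1  (TF1: transformer flips bond 1)
#4 →J1  (J1: last free bond brings effort in)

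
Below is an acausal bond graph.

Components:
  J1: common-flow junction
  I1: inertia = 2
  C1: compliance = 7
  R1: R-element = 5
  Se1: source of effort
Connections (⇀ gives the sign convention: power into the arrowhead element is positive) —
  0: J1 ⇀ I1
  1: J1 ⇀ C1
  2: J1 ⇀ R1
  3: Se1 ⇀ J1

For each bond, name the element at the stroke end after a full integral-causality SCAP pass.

b3 stroke→J1  (Se1: effort source, stroke at far end)
b0 stroke→I1  (I1 outputs flow p/I1)
b1 stroke→J1  (1-jn J1 has f-setter on 0)
b2 stroke→J1  (J1 flow already set via bond 0)

#0 stroke at I1
#1 stroke at J1
#2 stroke at J1
#3 stroke at J1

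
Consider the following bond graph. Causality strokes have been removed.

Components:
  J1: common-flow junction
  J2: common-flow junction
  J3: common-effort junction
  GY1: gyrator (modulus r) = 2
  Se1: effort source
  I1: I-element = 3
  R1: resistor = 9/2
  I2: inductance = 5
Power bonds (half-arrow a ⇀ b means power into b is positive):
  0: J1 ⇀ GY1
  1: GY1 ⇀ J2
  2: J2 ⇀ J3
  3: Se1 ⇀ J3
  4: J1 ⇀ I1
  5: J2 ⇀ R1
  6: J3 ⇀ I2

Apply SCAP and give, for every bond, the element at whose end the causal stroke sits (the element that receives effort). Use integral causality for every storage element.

β3 stroke at J3  (source Se1 imposes e)
β2 stroke at J2  (J3: bond 3 brought effort, rest push out)
β6 stroke at I2  (J3: bond 3 brought effort, rest push out)
β4 stroke at I1  (I1 outputs flow p/I1)
β0 stroke at J1  (J1: bond 4 brought flow, rest push out)
β1 stroke at J2  (through GY1, causality inverts; strokes same side of GY1)
β5 stroke at R1  (only one flow-in slot at J2)

b0 stroke at J1
b1 stroke at J2
b2 stroke at J2
b3 stroke at J3
b4 stroke at I1
b5 stroke at R1
b6 stroke at I2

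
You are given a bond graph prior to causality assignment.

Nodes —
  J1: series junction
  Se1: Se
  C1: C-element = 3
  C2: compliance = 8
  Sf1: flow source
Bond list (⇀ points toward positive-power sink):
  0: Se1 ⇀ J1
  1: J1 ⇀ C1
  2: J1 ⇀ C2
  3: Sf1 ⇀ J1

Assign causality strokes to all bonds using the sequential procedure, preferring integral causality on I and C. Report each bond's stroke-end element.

#0 →J1  (Se1 (Se) sets effort on bond)
#3 →Sf1  (Sf1 (Sf) sets flow on bond)
#1 →J1  (1-jn J1 has f-setter on 3)
#2 →J1  (J1: bond 3 brought flow, rest push out)

bond 0 →J1
bond 1 →J1
bond 2 →J1
bond 3 →Sf1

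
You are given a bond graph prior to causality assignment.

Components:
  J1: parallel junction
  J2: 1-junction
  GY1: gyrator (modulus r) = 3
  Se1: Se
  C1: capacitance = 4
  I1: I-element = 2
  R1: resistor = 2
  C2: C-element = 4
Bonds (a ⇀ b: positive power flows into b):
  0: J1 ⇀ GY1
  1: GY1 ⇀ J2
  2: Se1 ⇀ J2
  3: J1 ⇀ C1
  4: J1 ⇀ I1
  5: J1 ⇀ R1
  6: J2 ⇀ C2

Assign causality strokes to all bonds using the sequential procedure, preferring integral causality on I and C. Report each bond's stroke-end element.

bond 0 stroke at GY1
bond 1 stroke at GY1
bond 2 stroke at J2
bond 3 stroke at J1
bond 4 stroke at I1
bond 5 stroke at R1
bond 6 stroke at J2

β2 stroke at J2  (Se1: effort source, stroke at far end)
β3 stroke at J1  (C1 integral (e out))
β0 stroke at GY1  (J1: bond 3 brought effort, rest push out)
β4 stroke at I1  (J1: bond 3 brought effort, rest push out)
β5 stroke at R1  (J1: bond 3 brought effort, rest push out)
β1 stroke at GY1  (GY1: gyrator matches bond 0)
β6 stroke at J2  (J2 flow already set via bond 1)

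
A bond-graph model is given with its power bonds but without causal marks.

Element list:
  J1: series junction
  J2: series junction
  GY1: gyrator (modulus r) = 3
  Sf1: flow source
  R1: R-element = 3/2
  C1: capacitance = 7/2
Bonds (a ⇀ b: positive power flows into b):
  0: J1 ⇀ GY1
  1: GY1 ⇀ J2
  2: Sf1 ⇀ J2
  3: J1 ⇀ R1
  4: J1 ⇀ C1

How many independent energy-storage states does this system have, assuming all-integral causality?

1  (C1 all integral)

b2 |Sf1  (Sf1 (Sf) sets flow on bond)
b1 |J2  (J2: bond 2 brought flow, rest push out)
b0 |J1  (GY GY1: same side as bond 1)
b4 |J1  (prefer integral on C1)
b3 |R1  (closing 1-jn rule on J1)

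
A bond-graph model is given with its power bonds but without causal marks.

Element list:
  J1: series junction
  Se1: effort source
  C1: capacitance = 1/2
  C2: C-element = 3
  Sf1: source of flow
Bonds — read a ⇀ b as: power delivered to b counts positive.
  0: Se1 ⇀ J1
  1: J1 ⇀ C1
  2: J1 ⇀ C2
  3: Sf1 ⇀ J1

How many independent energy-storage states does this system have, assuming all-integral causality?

2  (C1, C2 all integral)

#0 →J1  (Se1 fixes effort; stroke away)
#3 →Sf1  (Sf1 (Sf) sets flow on bond)
#1 →J1  (J1 flow already set via bond 3)
#2 →J1  (J1: bond 3 brought flow, rest push out)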